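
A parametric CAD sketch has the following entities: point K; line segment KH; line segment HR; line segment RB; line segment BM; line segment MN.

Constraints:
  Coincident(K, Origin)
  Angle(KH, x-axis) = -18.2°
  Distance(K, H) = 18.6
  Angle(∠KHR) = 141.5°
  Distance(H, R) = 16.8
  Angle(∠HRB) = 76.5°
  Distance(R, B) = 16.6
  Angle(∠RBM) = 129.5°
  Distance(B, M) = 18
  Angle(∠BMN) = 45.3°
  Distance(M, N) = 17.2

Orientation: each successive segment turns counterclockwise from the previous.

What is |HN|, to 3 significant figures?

8.06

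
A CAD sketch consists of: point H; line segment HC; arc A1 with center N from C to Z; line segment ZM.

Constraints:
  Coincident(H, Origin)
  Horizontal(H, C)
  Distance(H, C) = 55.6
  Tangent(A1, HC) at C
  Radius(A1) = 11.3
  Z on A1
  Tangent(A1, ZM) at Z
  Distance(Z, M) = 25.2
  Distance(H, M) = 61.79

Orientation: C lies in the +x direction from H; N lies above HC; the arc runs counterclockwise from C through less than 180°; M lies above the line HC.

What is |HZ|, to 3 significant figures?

67.0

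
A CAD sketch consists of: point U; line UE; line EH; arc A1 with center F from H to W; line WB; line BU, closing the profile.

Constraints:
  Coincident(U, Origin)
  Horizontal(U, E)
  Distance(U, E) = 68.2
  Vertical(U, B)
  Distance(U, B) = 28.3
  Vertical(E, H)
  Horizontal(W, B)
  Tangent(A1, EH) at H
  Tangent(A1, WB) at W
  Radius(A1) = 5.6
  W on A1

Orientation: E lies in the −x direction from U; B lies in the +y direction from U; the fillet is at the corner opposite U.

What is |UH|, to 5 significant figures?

71.879

U is at the origin; UE is horizontal with |UE| = 68.2 and E on the −x side, so E = (-68.200, 0.0000). UB is vertical with |UB| = 28.3 and B on the +y side, so B = (0.0000, 28.300). The virtual corner opposite U is at (-68.200, 28.300). The tangent condition forces FH to be normal to EH and tangency of A1 to WB means the radius FW is perpendicular to WB, with radius 5.6, so the center F sits 5.6 in from both sides at F = (-62.600, 22.700). That places the tangent points at H = (-68.200, 22.700) on EH and W = (-62.600, 28.300) on WB. Then |UH| = |H − U| = 71.879.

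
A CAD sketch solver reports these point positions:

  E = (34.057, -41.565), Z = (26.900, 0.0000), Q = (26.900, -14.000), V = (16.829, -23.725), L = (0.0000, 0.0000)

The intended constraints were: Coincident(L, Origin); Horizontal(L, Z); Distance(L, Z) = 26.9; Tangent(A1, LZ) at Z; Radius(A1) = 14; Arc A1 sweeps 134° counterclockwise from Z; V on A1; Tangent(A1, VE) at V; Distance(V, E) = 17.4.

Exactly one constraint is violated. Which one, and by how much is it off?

Distance(V, E) = 17.4 — off by 7.40.

L = (0.00, 0.00) ✓; L.y = 0.00, Z.y = 0.00 ✓; |LZ| = 26.90 ✓; ∠(QZ, ZL) = 90.00° ✓; |QZ| = 14.00 ✓; bearing(Q→V) − bearing(Q→Z) = 134.0° ✓; |QV| = 14.00 ✓; ∠(QV, VE) = 90.00° ✓; |VE| = 24.80 ✗.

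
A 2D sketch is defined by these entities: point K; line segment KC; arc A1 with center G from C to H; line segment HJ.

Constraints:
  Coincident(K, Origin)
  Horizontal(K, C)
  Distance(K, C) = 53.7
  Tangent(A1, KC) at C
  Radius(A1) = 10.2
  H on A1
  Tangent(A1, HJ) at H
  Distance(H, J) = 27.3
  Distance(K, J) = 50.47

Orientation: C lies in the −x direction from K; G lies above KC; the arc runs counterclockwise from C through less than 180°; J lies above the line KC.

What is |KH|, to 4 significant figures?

44.48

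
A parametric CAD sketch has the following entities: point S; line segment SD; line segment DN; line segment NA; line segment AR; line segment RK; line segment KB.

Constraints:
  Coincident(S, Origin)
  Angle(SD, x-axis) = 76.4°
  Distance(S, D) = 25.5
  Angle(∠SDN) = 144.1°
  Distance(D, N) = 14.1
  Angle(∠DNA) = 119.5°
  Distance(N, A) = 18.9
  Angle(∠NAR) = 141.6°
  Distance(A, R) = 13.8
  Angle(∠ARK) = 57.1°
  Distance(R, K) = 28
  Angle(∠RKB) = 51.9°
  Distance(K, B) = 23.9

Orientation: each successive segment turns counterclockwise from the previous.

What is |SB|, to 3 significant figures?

45.2

S is at the origin; SD runs at 76.4° with length 25.5, so D = (6.00, 24.8). ∠SDN = 144.1° gives DN at 112° from the x-axis; with |DN| = 14.1, N = (0.646, 37.8). ∠DNA = 119.5° gives NA at 173° from the x-axis; with |NA| = 18.9, A = (-18.1, 40.2). ∠NAR = 141.6° gives AR at -149° from the x-axis; with |AR| = 13.8, R = (-29.9, 33.1). ∠ARK = 57.1° gives RK at -25.9° from the x-axis; with |RK| = 28.0, K = (-4.72, 20.8). ∠RKB = 51.9° gives KB at 102° from the x-axis; with |KB| = 23.9, B = (-9.77, 44.2). Then |SB| = |B − S| = 45.2.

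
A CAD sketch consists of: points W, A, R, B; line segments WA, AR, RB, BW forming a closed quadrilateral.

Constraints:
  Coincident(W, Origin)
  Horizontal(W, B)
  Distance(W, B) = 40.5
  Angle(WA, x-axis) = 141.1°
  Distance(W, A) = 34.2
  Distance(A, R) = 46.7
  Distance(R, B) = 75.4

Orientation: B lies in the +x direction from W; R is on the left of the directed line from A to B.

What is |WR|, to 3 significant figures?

61.8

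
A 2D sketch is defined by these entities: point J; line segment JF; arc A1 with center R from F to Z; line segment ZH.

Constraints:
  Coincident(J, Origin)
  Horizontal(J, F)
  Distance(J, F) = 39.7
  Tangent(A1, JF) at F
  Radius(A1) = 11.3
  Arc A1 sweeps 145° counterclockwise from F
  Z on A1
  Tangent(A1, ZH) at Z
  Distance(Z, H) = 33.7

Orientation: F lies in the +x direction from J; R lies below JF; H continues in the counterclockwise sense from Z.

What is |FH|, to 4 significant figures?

45.13

J is at the origin; JF is horizontal with |JF| = 39.7 and F on the +x side, so F = (39.70, 0.000). Tangency of A1 to JF means the radius RF is perpendicular to JF, so R = F + (0, -11.3) = (39.70, -11.30). On A1, F sits at bearing 90° from R; a 145° counterclockwise sweep puts Z at bearing 235°, so Z = R + 11.3·(cos 235°, sin 235°) = (33.22, -20.56). The tangent condition forces RZ to be normal to ZH, so ZH runs along (−sin 235°, cos 235°); with |ZH| = 33.7, H = (60.82, -39.89). Then |FH| = |H − F| = 45.13.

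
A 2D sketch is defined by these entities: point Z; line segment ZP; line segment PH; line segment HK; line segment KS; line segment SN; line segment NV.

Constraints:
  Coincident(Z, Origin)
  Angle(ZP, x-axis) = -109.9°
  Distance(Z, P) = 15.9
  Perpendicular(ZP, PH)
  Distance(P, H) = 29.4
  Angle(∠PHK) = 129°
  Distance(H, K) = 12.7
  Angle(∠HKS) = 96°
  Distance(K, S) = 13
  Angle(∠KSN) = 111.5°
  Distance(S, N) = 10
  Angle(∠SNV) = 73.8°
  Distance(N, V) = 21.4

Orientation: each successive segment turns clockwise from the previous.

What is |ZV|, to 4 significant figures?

36.99

∠KSN = 111.5° gives SN at -43.40° from the x-axis; with |SN| = 10.0, N = (-18.17, 5.701). ∠SNV = 73.8° gives NV at -149.6° from the x-axis; with |NV| = 21.4, V = (-36.63, -5.128). Then |ZV| = |V − Z| = 36.99.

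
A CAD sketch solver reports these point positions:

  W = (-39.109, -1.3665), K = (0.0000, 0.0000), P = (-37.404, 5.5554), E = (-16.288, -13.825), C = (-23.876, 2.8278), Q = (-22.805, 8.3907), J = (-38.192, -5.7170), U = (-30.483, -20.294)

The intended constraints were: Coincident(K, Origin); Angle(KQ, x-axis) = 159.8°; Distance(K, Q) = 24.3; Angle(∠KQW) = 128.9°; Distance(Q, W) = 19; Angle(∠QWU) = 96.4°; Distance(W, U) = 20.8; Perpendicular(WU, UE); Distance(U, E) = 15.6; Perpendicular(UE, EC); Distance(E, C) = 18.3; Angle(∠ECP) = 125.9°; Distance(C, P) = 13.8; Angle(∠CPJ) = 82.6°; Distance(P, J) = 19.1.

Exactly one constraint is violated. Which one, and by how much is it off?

Distance(P, J) = 19.1 — off by 7.80.

K = (0.00, 0.00) ✓; KQ at 159.8° ✓; |KQ| = 24.30 ✓; ∠KQW = 128.9° ✓; |QW| = 19.00 ✓; ∠QWU = 96.40° ✓; |WU| = 20.80 ✓; ∠(WU, UE) = 90.00° ✓; |UE| = 15.60 ✓; ∠(UE, EC) = 90.00° ✓; |EC| = 18.30 ✓; ∠ECP = 125.9° ✓; |CP| = 13.80 ✓; ∠CPJ = 82.60° ✓; |PJ| = 11.30 ✗.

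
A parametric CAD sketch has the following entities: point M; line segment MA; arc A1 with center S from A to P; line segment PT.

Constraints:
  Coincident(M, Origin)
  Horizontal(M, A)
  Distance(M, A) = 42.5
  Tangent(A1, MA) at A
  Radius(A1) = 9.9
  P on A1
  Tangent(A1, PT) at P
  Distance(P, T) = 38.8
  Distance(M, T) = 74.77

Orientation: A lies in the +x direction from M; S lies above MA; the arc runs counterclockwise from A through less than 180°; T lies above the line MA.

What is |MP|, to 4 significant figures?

52.93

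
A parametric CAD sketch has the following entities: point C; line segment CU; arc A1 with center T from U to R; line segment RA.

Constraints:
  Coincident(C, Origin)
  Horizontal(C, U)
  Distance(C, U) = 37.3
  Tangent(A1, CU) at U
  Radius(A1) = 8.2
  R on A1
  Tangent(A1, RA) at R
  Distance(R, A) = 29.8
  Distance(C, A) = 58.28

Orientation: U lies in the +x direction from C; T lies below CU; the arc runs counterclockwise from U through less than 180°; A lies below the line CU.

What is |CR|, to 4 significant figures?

32.34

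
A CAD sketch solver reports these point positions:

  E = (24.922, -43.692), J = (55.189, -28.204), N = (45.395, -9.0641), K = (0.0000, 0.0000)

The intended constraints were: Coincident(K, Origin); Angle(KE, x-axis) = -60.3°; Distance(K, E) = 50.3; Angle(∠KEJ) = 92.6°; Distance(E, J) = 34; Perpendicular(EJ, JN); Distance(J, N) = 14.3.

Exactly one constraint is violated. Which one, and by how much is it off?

Distance(J, N) = 14.3 — off by 7.20.

K = (0.00, 0.00) ✓; KE at -60.30° ✓; |KE| = 50.30 ✓; ∠KEJ = 92.60° ✓; |EJ| = 34.00 ✓; ∠(EJ, JN) = 90.00° ✓; |JN| = 21.50 ✗.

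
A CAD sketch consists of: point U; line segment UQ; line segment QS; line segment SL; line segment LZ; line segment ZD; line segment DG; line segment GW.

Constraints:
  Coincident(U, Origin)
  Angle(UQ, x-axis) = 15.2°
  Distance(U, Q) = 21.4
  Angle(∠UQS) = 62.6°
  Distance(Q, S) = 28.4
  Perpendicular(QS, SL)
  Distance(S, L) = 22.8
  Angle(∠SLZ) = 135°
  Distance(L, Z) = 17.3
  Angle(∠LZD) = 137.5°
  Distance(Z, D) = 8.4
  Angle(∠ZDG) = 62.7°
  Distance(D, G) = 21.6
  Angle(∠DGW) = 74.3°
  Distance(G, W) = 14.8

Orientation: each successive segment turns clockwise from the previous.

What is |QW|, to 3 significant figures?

37.9

∠ZDG = 62.7° gives DG at -37.0° from the x-axis; with |DG| = 21.6, G = (1.66, -7.51). ∠DGW = 74.3° gives GW at -143° from the x-axis; with |GW| = 14.8, W = (-10.1, -16.5). Then |QW| = |W − Q| = 37.9.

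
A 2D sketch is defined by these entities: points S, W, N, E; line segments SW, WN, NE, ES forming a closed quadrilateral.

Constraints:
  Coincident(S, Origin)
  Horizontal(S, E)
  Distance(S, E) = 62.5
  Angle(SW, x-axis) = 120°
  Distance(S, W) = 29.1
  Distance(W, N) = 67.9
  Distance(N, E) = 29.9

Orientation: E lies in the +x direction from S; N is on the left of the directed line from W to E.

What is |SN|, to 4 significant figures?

60.39

Checks: |WN| = 67.90 ✓; |NE| = 29.90 ✓.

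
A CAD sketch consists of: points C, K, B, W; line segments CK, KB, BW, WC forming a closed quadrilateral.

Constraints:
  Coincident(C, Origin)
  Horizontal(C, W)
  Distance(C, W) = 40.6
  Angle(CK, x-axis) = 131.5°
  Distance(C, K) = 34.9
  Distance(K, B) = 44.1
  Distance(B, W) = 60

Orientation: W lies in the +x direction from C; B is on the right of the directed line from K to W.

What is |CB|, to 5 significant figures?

24.255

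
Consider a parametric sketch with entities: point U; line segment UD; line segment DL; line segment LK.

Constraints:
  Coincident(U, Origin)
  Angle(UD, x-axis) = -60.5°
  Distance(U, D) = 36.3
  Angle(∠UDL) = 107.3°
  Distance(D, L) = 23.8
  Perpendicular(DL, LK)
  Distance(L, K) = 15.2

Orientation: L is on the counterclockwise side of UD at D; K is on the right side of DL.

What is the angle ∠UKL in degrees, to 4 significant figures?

34.76°

U is at the origin; UD runs at -60.5° with length 36.3, so D = 36.3·(cos -60.5°, sin -60.5°) = (17.87, -31.59). ∠UDL = 107.3°, so DL runs at -60.5° + (180° − 107.3°) = 12.20° from the x-axis; with |DL| = 23.8, L = D + 23.8·(cos 12.20°, sin 12.20°) = (41.14, -26.56). The perpendicularity gives LK at right angles to DL; with |LK| = 15.2 on the right of DL, K = L + 15.2·(0.2113, -0.9774) = (44.35, -41.42). Then cos ∠UKL = KU·KL / (|KU||KL|), giving 34.76°.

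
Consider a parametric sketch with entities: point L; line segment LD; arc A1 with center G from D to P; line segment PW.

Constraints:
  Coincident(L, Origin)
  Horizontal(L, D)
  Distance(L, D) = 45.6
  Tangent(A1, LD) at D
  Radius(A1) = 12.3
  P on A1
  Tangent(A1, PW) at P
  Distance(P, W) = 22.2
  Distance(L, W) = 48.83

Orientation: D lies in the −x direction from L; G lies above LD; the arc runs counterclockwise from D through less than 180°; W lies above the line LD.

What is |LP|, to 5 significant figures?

35.665

Checks: |GP| = 12.30 ✓; ∠(GP, PW) = 90.00° ✓; |PW| = 22.20 ✓; |LW| = 48.83 ✓.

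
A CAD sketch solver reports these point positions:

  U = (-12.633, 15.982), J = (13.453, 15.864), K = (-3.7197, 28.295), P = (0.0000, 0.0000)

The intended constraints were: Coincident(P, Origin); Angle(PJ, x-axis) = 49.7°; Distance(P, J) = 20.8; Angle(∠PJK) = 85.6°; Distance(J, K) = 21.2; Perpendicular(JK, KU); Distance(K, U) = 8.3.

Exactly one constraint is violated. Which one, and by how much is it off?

Distance(K, U) = 8.3 — off by 6.90.

P = (0.00, 0.00) ✓; PJ at 49.70° ✓; |PJ| = 20.80 ✓; ∠PJK = 85.60° ✓; |JK| = 21.20 ✓; ∠(JK, KU) = 90.00° ✓; |KU| = 15.20 ✗.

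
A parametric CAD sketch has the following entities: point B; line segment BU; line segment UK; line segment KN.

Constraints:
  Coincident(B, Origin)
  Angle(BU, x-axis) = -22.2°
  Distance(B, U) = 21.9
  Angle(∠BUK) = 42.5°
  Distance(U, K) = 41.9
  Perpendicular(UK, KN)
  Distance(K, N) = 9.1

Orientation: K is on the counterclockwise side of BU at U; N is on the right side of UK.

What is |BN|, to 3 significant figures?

35.1

B is at the origin; BU runs at -22.2° with length 21.9, so U = 21.9·(cos -22.2°, sin -22.2°) = (20.3, -8.27). ∠BUK = 42.5°, so UK runs at -22.2° + (180° − 42.5°) = 115° from the x-axis; with |UK| = 41.9, K = U + 41.9·(cos 115°, sin 115°) = (2.37, 29.6). The perpendicularity gives KN at right angles to UK; with |KN| = 9.1 on the right of UK, N = K + 9.1·(0.904, 0.427) = (10.6, 33.5). Then |BN| = |N − B| = 35.1.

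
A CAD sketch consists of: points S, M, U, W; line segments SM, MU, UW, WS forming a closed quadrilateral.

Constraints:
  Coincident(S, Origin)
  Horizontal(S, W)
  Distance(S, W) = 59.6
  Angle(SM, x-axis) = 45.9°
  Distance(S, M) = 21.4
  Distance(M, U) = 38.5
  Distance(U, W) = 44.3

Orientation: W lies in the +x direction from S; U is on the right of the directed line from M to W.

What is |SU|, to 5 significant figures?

31.152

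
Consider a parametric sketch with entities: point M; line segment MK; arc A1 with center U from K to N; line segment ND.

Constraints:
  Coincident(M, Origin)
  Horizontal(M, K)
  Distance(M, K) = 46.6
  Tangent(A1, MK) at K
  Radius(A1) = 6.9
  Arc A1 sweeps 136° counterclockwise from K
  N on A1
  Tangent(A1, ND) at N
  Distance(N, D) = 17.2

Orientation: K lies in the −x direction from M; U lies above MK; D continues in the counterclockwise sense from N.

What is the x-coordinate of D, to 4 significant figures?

-54.18

M is at the origin; M and K share the same y with |MK| = 46.6 and K on the −x side, so K = (-46.60, 0.000). A1 meets MK tangentially, so UK is at right angles to MK, so U = K + (0, 6.9) = (-46.60, 6.900). On A1, K sits at bearing -90° from U; a 136° counterclockwise sweep puts N at bearing 46°, so N = U + 6.9·(cos 46°, sin 46°) = (-41.81, 11.86). Since A1 is tangent to ND there, UN ⟂ ND, so ND runs along (−sin 46°, cos 46°); with |ND| = 17.2, D = (-54.18, 23.81). So D.x = -54.18.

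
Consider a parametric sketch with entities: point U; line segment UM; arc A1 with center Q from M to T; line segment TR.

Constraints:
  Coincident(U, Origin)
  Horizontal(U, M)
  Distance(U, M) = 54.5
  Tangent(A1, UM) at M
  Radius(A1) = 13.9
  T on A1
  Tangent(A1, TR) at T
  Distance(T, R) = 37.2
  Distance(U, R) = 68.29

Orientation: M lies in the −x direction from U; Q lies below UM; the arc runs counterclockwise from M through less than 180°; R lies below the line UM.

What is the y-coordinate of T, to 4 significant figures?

-22.03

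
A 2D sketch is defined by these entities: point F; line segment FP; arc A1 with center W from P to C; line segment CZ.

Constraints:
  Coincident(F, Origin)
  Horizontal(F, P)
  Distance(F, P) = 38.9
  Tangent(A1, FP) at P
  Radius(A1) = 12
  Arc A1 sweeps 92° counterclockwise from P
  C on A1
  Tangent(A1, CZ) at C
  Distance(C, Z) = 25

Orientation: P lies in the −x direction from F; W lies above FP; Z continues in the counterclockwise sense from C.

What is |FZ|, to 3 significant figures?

46.6

On A1, P sits at bearing -90° from W; a 92° counterclockwise sweep puts C at bearing 2°, so C = W + 12.0·(cos 2°, sin 2°) = (-26.9, 12.4). The tangent condition forces WC to be normal to CZ, so CZ runs along (−sin 2°, cos 2°); with |CZ| = 25.0, Z = (-27.8, 37.4). Then |FZ| = |Z − F| = 46.6.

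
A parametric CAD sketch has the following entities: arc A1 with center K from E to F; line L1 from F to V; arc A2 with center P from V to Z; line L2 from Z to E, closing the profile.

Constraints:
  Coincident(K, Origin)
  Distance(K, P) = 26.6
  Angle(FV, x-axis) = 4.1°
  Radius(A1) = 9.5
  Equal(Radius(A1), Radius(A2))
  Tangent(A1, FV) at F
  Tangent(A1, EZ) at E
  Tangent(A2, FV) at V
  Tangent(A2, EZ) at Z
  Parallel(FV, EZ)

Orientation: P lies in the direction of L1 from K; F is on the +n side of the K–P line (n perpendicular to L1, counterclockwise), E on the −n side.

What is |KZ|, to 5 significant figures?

28.246

The slot axis is L1's direction at 4.1°, so u = (cos 4.1°, sin 4.1°) = (0.99744, 0.071497) and n = (−sin 4.1°, cos 4.1°) = (-0.071497, 0.99744). K is at the origin and P lies 26.6 along u from K, so P = 26.6·u = (26.532, 1.9018). Tangency of A1 to both parallel lines with radius 9.5 puts F and E at K ± 9.5·n: F = (-0.67923, 9.4757), E = (0.67923, -9.4757). Equal radii place V and Z the same way about P: V = P + 9.5·n = (25.853, 11.378), Z = P − 9.5·n = (27.211, -7.5739). Then |KZ| = |Z − K| = 28.246.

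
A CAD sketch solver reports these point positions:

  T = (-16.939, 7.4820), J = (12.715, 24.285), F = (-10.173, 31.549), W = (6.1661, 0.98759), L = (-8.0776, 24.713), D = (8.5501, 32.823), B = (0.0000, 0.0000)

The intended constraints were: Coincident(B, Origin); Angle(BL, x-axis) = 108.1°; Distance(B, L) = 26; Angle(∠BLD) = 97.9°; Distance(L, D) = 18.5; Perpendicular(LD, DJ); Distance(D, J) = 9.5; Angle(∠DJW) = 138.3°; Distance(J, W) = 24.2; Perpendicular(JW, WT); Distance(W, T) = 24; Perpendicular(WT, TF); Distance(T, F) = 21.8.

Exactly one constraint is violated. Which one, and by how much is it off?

Distance(T, F) = 21.8 — off by 3.20.

B = (0.00, 0.00) ✓; BL at 108.1° ✓; |BL| = 26.00 ✓; ∠BLD = 97.90° ✓; |LD| = 18.50 ✓; ∠(LD, DJ) = 90.00° ✓; |DJ| = 9.500 ✓; ∠DJW = 138.3° ✓; |JW| = 24.20 ✓; ∠(JW, WT) = 90.00° ✓; |WT| = 24.00 ✓; ∠(WT, TF) = 90.00° ✓; |TF| = 25.00 ✗.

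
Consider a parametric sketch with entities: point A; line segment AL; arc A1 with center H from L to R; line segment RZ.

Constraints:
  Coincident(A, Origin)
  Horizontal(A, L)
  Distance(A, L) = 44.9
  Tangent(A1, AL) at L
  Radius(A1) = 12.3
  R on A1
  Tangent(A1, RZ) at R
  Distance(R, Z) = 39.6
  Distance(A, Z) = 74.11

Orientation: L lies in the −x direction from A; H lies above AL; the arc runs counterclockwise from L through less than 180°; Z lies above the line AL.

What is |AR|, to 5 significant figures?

38.278

Checks: |HL| = 12.30 ✓; |HR| = 12.30 ✓; ∠(HR, RZ) = 90.00° ✓; |RZ| = 39.60 ✓; |AZ| = 74.11 ✓.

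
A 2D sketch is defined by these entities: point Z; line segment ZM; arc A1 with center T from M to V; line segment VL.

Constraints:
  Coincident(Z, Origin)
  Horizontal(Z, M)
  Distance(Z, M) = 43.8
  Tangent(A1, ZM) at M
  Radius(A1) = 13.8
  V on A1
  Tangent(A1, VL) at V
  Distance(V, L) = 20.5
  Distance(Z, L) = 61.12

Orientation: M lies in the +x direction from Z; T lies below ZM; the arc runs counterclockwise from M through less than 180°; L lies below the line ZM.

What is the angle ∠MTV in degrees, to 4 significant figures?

133.1°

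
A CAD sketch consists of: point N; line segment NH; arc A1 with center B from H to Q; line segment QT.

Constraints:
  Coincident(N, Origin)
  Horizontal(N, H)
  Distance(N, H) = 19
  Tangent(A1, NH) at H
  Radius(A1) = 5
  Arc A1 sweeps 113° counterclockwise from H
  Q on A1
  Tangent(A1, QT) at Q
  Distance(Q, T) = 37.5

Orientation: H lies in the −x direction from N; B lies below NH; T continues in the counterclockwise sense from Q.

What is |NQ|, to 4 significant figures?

24.61

N is at the origin; NH is horizontal with |NH| = 19.0 and H on the −x side, so H = (-19.00, 0.000). Tangency of A1 to NH means the radius BH is perpendicular to NH, so B = H + (0, -5) = (-19.00, -5.000). On A1, H sits at bearing 90° from B; a 113° counterclockwise sweep puts Q at bearing 203°, so Q = B + 5.0·(cos 203°, sin 203°) = (-23.60, -6.954). Then |NQ| = |Q − N| = 24.61.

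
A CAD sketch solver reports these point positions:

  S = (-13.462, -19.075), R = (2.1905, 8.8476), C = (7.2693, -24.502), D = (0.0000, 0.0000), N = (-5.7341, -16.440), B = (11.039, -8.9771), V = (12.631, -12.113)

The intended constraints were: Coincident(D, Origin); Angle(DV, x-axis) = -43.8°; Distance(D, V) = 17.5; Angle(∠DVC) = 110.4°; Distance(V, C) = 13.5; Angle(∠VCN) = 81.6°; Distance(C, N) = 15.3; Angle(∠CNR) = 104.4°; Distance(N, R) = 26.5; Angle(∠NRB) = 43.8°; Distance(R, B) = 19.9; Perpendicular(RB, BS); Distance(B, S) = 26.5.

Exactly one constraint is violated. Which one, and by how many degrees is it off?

Perpendicular(RB, BS) — off by 4.00°.

D = (0.00, 0.00) ✓; DV at -43.80° ✓; |DV| = 17.50 ✓; ∠DVC = 110.4° ✓; |VC| = 13.50 ✓; ∠VCN = 81.60° ✓; |CN| = 15.30 ✓; ∠CNR = 104.4° ✓; |NR| = 26.50 ✓; ∠NRB = 43.80° ✓; |RB| = 19.90 ✓; ∠(RB, BS) = 94.00° ✗; |BS| = 26.50 ✓.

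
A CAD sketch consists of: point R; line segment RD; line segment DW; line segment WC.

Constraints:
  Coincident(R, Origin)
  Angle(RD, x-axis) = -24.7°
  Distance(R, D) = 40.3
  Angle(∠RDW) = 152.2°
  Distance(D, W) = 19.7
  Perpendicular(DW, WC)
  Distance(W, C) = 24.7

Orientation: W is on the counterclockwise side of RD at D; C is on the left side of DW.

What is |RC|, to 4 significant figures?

55.66

R is at the origin; RD runs at -24.7° with length 40.3, so D = 40.3·(cos -24.7°, sin -24.7°) = (36.61, -16.84). ∠RDW = 152.2°, so DW runs at -24.7° + (180° − 152.2°) = 3.100° from the x-axis; with |DW| = 19.7, W = D + 19.7·(cos 3.100°, sin 3.100°) = (56.28, -15.77). The perpendicularity gives WC at right angles to DW; with |WC| = 24.7 on the left of DW, C = W + 24.7·(-0.05408, 0.9985) = (54.95, 8.889). Then |RC| = |C − R| = 55.66.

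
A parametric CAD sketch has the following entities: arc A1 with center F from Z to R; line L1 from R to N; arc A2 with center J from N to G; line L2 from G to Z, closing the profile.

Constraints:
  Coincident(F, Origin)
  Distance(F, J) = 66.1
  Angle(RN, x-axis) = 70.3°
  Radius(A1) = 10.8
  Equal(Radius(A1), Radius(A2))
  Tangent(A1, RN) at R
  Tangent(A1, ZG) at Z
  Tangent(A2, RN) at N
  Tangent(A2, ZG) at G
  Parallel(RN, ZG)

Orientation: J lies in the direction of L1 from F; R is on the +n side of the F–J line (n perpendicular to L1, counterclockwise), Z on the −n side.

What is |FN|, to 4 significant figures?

66.98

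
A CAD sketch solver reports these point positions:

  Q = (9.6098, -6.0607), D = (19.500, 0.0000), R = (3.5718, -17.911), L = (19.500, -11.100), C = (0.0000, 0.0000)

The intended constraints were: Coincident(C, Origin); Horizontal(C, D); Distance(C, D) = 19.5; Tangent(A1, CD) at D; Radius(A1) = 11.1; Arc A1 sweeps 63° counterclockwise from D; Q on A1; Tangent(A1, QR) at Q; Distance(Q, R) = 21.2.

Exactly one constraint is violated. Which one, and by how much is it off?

Distance(Q, R) = 21.2 — off by 7.90.

C = (0.00, 0.00) ✓; C.y = 0.00, D.y = 0.00 ✓; |CD| = 19.50 ✓; ∠(LD, DC) = 90.00° ✓; |LD| = 11.10 ✓; bearing(L→Q) − bearing(L→D) = 63.00° ✓; |LQ| = 11.10 ✓; ∠(LQ, QR) = 90.00° ✓; |QR| = 13.30 ✗.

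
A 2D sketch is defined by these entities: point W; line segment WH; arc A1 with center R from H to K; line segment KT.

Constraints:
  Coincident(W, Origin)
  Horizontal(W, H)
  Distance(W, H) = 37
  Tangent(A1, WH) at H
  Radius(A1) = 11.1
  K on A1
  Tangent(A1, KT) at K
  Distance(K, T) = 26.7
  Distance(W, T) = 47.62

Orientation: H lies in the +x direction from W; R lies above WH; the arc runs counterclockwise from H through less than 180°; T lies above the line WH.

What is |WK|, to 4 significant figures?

48.97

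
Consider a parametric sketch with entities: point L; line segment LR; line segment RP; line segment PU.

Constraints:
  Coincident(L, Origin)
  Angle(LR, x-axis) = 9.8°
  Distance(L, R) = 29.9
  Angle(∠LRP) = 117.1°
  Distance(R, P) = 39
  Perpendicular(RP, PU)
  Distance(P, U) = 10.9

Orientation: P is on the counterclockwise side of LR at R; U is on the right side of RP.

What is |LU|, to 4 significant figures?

64.63

L is at the origin; LR runs at 9.8° with length 29.9, so R = 29.9·(cos 9.8°, sin 9.8°) = (29.46, 5.089). ∠LRP = 117.1°, so RP runs at 9.8° + (180° − 117.1°) = 72.70° from the x-axis; with |RP| = 39.0, P = R + 39.0·(cos 72.70°, sin 72.70°) = (41.06, 42.32). The perpendicularity gives PU at right angles to RP; with |PU| = 10.9 on the right of RP, U = P + 10.9·(0.9548, -0.2974) = (51.47, 39.08). Then |LU| = |U − L| = 64.63.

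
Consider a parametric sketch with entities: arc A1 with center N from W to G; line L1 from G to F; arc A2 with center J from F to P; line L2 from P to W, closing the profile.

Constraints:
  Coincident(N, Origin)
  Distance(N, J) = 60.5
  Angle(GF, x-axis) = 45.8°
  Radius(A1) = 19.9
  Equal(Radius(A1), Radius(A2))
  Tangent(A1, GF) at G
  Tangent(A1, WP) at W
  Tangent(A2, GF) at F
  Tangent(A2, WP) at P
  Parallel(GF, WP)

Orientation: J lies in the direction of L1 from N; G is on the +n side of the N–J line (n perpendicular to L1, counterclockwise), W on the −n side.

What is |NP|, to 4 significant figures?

63.69

The slot axis is L1's direction at 45.8°, so u = (cos 45.8°, sin 45.8°) = (0.6972, 0.7169) and n = (−sin 45.8°, cos 45.8°) = (-0.7169, 0.6972). N is at the origin and J lies 60.5 along u from N, so J = 60.5·u = (42.18, 43.37). Tangency of A1 to both parallel lines with radius 19.9 puts G and W at N ± 19.9·n: G = (-14.27, 13.87), W = (14.27, -13.87). Equal radii place F and P the same way about J: F = J + 19.9·n = (27.91, 57.25), P = J − 19.9·n = (56.45, 29.50). Then |NP| = |P − N| = 63.69.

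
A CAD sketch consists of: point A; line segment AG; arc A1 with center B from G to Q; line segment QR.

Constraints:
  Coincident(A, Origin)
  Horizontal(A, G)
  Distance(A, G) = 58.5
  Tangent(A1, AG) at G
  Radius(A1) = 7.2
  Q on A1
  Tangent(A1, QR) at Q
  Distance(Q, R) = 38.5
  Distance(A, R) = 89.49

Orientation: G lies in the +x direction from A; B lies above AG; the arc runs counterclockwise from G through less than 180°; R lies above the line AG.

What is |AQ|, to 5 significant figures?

65.280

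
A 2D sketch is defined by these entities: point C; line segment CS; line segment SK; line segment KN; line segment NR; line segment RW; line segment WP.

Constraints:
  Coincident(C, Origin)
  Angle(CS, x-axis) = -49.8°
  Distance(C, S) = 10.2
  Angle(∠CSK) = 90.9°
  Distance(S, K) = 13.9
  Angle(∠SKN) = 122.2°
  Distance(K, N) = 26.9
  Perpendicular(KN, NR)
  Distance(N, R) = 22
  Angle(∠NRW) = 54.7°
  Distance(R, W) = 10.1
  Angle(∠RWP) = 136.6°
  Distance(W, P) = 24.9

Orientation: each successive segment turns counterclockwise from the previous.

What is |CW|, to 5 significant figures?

17.558

C is at the origin; CS runs at -49.8° with length 10.2, so S = (6.5837, -7.7907). ∠CSK = 90.9° gives SK at 39.300° from the x-axis; with |SK| = 13.9, K = (17.340, 1.0133). ∠SKN = 122.2° gives KN at 97.100° from the x-axis; with |KN| = 26.9, N = (14.015, 27.707). The perpendicularity gives NR at right angles to KN, so NR runs at -172.90°; with |NR| = 22.0, R = (-7.8161, 24.988). ∠NRW = 54.7° gives RW at -47.600° from the x-axis; with |RW| = 10.1, W = (-1.0057, 17.529). Then |CW| = |W − C| = 17.558.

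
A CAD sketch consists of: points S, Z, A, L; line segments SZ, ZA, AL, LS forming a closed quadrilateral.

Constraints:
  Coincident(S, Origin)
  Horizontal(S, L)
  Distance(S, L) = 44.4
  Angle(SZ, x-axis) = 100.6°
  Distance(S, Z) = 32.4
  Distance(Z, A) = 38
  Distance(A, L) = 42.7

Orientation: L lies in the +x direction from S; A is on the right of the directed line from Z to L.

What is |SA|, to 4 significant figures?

5.679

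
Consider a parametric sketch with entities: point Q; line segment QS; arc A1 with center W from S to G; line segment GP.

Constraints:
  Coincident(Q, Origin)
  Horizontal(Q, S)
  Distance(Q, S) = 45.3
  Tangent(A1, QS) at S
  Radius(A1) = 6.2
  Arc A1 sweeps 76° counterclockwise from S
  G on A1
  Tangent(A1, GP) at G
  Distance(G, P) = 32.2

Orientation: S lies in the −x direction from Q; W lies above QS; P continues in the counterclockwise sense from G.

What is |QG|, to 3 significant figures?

39.6

Q is at the origin; Q and S share the same y with |QS| = 45.3 and S on the −x side, so S = (-45.3, 0.00). The tangent condition forces WS to be normal to QS, so W = S + (0, 6.2) = (-45.3, 6.20). On A1, S sits at bearing -90° from W; a 76° counterclockwise sweep puts G at bearing -14°, so G = W + 6.2·(cos -14°, sin -14°) = (-39.3, 4.70). Then |QG| = |G − Q| = 39.6.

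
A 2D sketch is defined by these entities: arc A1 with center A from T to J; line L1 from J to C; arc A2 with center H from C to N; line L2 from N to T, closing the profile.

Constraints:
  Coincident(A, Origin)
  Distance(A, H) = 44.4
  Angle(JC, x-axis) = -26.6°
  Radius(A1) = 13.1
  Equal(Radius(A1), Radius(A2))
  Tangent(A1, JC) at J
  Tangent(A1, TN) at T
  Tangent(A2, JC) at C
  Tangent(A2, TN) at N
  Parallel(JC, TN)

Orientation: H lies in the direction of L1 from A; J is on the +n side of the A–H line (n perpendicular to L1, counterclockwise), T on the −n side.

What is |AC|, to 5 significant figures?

46.292

The slot axis is L1's direction at -26.6°, so u = (cos -26.6°, sin -26.6°) = (0.89415, -0.44776) and n = (−sin -26.6°, cos -26.6°) = (0.44776, 0.89415). A is at the origin and H lies 44.4 along u from A, so H = 44.4·u = (39.700, -19.881). Tangency of A1 to both parallel lines with radius 13.1 puts J and T at A ± 13.1·n: J = (5.8656, 11.713), T = (-5.8656, -11.713). Equal radii place C and N the same way about H: C = H + 13.1·n = (45.566, -8.1671), N = H − 13.1·n = (33.835, -31.594). Then |AC| = |C − A| = 46.292.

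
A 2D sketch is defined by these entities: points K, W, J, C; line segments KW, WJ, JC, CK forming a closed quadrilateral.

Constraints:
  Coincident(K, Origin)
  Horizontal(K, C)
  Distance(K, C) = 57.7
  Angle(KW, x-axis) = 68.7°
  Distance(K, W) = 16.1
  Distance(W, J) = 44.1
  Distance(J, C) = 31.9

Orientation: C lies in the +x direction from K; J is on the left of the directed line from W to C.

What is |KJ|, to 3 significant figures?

56.1

Checks: |WJ| = 44.10 ✓; |JC| = 31.90 ✓.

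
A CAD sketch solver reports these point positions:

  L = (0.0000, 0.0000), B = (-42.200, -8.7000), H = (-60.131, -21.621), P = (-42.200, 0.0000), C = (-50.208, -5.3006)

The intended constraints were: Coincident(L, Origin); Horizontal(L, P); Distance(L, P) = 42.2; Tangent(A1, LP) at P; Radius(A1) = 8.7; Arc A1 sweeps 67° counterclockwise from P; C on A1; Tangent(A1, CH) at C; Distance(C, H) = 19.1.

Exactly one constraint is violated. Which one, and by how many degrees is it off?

Tangent(A1, CH) at C — off by 8.30°.

L = (0.00, 0.00) ✓; L.y = 0.00, P.y = 0.00 ✓; |LP| = 42.20 ✓; ∠(BP, PL) = 90.00° ✓; |BP| = 8.700 ✓; bearing(B→C) − bearing(B→P) = 67.00° ✓; |BC| = 8.700 ✓; ∠(BC, CH) = 98.30° ✗; |CH| = 19.10 ✓.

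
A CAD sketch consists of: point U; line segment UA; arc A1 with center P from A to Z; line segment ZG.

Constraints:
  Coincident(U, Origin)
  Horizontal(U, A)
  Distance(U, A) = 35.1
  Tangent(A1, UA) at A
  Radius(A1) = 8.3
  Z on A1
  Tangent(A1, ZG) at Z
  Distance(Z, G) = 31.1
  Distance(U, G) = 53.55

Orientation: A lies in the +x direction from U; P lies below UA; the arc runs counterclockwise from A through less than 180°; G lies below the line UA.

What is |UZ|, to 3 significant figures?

29.0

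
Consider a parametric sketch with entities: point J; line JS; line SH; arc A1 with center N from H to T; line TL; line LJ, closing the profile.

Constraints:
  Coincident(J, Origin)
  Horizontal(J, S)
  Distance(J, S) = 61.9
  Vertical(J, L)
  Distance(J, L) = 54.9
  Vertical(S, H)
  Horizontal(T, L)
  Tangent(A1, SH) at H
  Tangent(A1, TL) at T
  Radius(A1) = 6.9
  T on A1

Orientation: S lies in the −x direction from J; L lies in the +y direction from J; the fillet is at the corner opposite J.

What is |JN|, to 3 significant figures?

73.0

J is at the origin; J and S share the same y with |JS| = 61.9 and S on the −x side, so S = (-61.9, 0.00). JL is vertical with |JL| = 54.9 and L on the +y side, so L = (0.00, 54.9). The virtual corner opposite J is at (-61.9, 54.9). A1 meets SH tangentially, so NH is at right angles to SH and tangency of A1 to TL means the radius NT is perpendicular to TL, with radius 6.9, so the center N sits 6.9 in from both sides at N = (-55.0, 48.0). Then |JN| = |N − J| = 73.0.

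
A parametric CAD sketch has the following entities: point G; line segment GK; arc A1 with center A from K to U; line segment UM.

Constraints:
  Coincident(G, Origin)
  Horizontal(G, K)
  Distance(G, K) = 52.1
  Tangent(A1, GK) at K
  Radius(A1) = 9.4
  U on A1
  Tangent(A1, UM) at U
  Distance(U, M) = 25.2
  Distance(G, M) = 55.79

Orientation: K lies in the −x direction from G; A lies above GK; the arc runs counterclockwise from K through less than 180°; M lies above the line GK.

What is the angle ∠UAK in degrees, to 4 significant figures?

91.88°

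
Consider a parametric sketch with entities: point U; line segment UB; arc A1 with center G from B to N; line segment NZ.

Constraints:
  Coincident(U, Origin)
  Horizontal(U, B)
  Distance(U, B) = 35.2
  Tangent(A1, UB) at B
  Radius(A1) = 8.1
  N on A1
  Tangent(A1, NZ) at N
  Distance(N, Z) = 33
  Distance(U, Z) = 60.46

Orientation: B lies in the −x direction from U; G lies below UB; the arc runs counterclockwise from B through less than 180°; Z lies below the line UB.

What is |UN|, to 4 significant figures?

43.98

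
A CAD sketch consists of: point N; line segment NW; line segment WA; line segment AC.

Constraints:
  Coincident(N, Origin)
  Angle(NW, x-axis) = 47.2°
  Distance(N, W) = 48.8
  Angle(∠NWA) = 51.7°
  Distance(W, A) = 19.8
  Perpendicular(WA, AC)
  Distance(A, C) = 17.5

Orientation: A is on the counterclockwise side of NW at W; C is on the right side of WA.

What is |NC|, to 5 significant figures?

56.766

N is at the origin; NW runs at 47.2° with length 48.8, so W = 48.8·(cos 47.2°, sin 47.2°) = (33.157, 35.806). ∠NWA = 51.7°, so WA runs at 47.2° + (180° − 51.7°) = 175.50° from the x-axis; with |WA| = 19.8, A = W + 19.8·(cos 175.50°, sin 175.50°) = (13.418, 37.360). WA ⟂ AC; with |AC| = 17.5 on the right of WA, C = A + 17.5·(0.078459, 0.99692) = (14.791, 54.806). Then |NC| = |C − N| = 56.766.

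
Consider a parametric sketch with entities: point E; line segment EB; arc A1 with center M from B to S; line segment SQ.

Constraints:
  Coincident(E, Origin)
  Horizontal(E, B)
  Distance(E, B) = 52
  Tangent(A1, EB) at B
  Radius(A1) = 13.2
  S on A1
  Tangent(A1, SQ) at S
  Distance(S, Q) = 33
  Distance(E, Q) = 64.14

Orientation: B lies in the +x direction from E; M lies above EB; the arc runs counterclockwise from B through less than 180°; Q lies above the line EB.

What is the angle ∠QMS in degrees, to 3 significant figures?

68.2°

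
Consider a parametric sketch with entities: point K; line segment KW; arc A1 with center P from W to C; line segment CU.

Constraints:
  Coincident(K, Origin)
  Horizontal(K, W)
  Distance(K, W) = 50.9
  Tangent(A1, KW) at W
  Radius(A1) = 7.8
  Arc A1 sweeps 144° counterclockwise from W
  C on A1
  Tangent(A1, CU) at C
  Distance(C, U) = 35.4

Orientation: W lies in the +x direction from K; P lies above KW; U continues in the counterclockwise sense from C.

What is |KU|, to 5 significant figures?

44.045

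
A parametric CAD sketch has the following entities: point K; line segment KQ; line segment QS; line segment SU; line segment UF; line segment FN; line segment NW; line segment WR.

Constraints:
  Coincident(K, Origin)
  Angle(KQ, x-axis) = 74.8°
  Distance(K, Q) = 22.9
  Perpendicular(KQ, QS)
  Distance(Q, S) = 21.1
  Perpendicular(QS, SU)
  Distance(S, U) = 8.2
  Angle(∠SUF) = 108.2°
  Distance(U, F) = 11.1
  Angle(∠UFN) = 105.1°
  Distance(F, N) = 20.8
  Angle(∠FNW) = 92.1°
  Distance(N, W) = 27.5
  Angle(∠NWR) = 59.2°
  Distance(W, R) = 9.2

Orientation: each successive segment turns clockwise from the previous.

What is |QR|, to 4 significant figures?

25.54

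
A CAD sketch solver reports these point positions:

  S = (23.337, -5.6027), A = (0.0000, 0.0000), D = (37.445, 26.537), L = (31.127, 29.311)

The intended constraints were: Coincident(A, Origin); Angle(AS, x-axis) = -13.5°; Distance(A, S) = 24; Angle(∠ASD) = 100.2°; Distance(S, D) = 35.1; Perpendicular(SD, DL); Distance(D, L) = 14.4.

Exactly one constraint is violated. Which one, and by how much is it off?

Distance(D, L) = 14.4 — off by 7.50.

A = (0.00, 0.00) ✓; AS at -13.50° ✓; |AS| = 24.00 ✓; ∠ASD = 100.2° ✓; |SD| = 35.10 ✓; ∠(SD, DL) = 89.99° ✓; |DL| = 6.900 ✗.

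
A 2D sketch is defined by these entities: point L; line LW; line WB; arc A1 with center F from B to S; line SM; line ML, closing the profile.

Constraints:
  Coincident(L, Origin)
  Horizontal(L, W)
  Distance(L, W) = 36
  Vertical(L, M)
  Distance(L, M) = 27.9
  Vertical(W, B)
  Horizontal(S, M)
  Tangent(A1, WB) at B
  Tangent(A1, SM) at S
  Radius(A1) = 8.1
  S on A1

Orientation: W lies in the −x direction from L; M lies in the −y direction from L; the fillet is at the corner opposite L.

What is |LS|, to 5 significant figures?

39.457

L is at the origin; LW is horizontal with |LW| = 36.0 and W on the −x side, so W = (-36.000, 0.0000). LM is vertical with |LM| = 27.9 and M on the −y side, so M = (0.0000, -27.900). The virtual corner opposite L is at (-36.000, -27.900). Tangency of A1 to WB means the radius FB is perpendicular to WB and since A1 is tangent to SM there, FS ⟂ SM, with radius 8.1, so the center F sits 8.1 in from both sides at F = (-27.900, -19.800). That places the tangent points at B = (-36.000, -19.800) on WB and S = (-27.900, -27.900) on SM. Then |LS| = |S − L| = 39.457.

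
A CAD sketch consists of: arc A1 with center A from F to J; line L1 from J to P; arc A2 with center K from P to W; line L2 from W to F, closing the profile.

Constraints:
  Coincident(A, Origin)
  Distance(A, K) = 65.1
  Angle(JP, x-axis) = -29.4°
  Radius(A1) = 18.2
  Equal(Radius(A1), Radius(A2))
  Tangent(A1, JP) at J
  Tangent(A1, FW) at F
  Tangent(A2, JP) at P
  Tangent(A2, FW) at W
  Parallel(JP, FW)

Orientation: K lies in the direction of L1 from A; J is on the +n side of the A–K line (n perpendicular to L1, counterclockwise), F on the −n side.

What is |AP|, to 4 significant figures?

67.60

The slot axis is L1's direction at -29.4°, so u = (cos -29.4°, sin -29.4°) = (0.8712, -0.4909) and n = (−sin -29.4°, cos -29.4°) = (0.4909, 0.8712). A is at the origin and K lies 65.1 along u from A, so K = 65.1·u = (56.72, -31.96). Tangency of A1 to both parallel lines with radius 18.2 puts J and F at A ± 18.2·n: J = (8.934, 15.86), F = (-8.934, -15.86). Equal radii place P and W the same way about K: P = K + 18.2·n = (65.65, -16.10), W = K − 18.2·n = (47.78, -47.81). Then |AP| = |P − A| = 67.60.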